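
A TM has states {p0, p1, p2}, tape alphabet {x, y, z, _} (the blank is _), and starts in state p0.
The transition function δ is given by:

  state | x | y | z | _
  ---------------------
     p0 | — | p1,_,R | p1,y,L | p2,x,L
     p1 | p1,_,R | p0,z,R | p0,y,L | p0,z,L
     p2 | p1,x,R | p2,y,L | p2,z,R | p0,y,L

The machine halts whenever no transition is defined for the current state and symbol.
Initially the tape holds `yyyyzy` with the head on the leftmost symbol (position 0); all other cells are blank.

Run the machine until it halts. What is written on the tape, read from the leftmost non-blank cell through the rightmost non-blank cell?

state=p0 head=0 tape=[y]yyyzy__   (p0,y)→(p1,_,R)
state=p1 head=1 tape=_[y]yyzy__   (p1,y)→(p0,z,R)
state=p0 head=2 tape=_z[y]yzy__   (p0,y)→(p1,_,R)
state=p1 head=3 tape=_z_[y]zy__   (p1,y)→(p0,z,R)
state=p0 head=4 tape=_z_z[z]y__   (p0,z)→(p1,y,L)
state=p1 head=3 tape=_z_[z]yy__   (p1,z)→(p0,y,L)
state=p0 head=2 tape=_z[_]yyy__   (p0,_)→(p2,x,L)
state=p2 head=1 tape=_[z]xyyy__   (p2,z)→(p2,z,R)
state=p2 head=2 tape=_z[x]yyy__   (p2,x)→(p1,x,R)
state=p1 head=3 tape=_zx[y]yy__   (p1,y)→(p0,z,R)
state=p0 head=4 tape=_zxz[y]y__   (p0,y)→(p1,_,R)
state=p1 head=5 tape=_zxz_[y]__   (p1,y)→(p0,z,R)
state=p0 head=6 tape=_zxz_z[_]_   (p0,_)→(p2,x,L)
state=p2 head=5 tape=_zxz_[z]x_   (p2,z)→(p2,z,R)
state=p2 head=6 tape=_zxz_z[x]_   (p2,x)→(p1,x,R)
state=p1 head=7 tape=_zxz_zx[_]   (p1,_)→(p0,z,L)
state=p0 head=6 tape=_zxz_z[x]z
The non-blank tape span at halt is zxz_zxz.

zxz_zxz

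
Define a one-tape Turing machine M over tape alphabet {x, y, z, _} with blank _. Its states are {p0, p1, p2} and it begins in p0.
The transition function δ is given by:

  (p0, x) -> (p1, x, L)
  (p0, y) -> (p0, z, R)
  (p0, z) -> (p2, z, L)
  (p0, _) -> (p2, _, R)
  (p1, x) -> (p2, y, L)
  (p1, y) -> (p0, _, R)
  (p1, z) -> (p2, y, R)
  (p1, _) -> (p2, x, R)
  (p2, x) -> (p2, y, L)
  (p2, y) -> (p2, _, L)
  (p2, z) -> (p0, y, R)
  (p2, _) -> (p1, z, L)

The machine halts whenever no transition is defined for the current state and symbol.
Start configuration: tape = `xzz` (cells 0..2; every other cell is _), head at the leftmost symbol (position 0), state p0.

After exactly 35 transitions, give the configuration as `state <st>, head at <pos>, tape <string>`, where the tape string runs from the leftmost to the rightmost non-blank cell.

state p2, head at -5, tape x__zzz_z

p0 | _____[x]zz   read x → write x, move L, go to p1
p1 | ____[_]xzz   read _ → write x, move R, go to p2
p2 | ____x[x]zz   read x → write y, move L, go to p2
p2 | ____[x]yzz   read x → write y, move L, go to p2
p2 | ___[_]yyzz   read _ → write z, move L, go to p1
p1 | __[_]zyyzz   read _ → write x, move R, go to p2
p2 | __x[z]yyzz   read z → write y, move R, go to p0
p0 | __xy[y]yzz   read y → write z, move R, go to p0
p0 | __xyz[y]zz   read y → write z, move R, go to p0
p0 | __xyzz[z]z   read z → write z, move L, go to p2
p2 | __xyz[z]zz   read z → write y, move R, go to p0
p0 | __xyzy[z]z   read z → write z, move L, go to p2
p2 | __xyz[y]zz   read y → write _, move L, go to p2
p2 | __xy[z]_zz   read z → write y, move R, go to p0
p0 | __xyy[_]zz   read _ → write _, move R, go to p2
p2 | __xyy_[z]z   read z → write y, move R, go to p0
p0 | __xyy_y[z]   read z → write z, move L, go to p2
p2 | __xyy_[y]z   read y → write _, move L, go to p2
p2 | __xyy[_]_z   read _ → write z, move L, go to p1
p1 | __xy[y]z_z   read y → write _, move R, go to p0
p0 | __xy_[z]_z   read z → write z, move L, go to p2
p2 | __xy[_]z_z   read _ → write z, move L, go to p1
p1 | __x[y]zz_z   read y → write _, move R, go to p0
p0 | __x_[z]z_z   read z → write z, move L, go to p2
p2 | __x[_]zz_z   read _ → write z, move L, go to p1
p1 | __[x]zzz_z   read x → write y, move L, go to p2
p2 | _[_]yzzz_z   read _ → write z, move L, go to p1
p1 | [_]zyzzz_z   read _ → write x, move R, go to p2
p2 | x[z]yzzz_z   read z → write y, move R, go to p0
p0 | xy[y]zzz_z   read y → write z, move R, go to p0
p0 | xyz[z]zz_z   read z → write z, move L, go to p2
p2 | xy[z]zzz_z   read z → write y, move R, go to p0
p0 | xyy[z]zz_z   read z → write z, move L, go to p2
p2 | xy[y]zzz_z   read y → write _, move L, go to p2
p2 | x[y]_zzz_z   read y → write _, move L, go to p2
p2 | [x]__zzz_z
After 35 steps: state p2, head at -5, tape x__zzz_z.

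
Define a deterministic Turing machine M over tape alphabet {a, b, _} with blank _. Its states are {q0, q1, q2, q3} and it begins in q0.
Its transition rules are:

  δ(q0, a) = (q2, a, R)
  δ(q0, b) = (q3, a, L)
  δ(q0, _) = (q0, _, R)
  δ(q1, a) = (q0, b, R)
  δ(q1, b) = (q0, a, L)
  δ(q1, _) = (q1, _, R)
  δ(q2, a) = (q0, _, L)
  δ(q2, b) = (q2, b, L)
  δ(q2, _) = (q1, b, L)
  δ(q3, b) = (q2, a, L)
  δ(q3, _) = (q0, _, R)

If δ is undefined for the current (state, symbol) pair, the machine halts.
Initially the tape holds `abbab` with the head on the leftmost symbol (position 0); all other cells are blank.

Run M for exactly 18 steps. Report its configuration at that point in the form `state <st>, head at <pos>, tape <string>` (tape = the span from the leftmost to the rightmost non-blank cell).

q0 | _[a]bbab   read a → write a, move R, go to q2
q2 | _a[b]bab   read b → write b, move L, go to q2
q2 | _[a]bbab   read a → write _, move L, go to q0
q0 | [_]_bbab   read _ → write _, move R, go to q0
q0 | _[_]bbab   read _ → write _, move R, go to q0
q0 | __[b]bab   read b → write a, move L, go to q3
q3 | _[_]abab   read _ → write _, move R, go to q0
q0 | __[a]bab   read a → write a, move R, go to q2
q2 | __a[b]ab   read b → write b, move L, go to q2
q2 | __[a]bab   read a → write _, move L, go to q0
q0 | _[_]_bab   read _ → write _, move R, go to q0
q0 | __[_]bab   read _ → write _, move R, go to q0
q0 | ___[b]ab   read b → write a, move L, go to q3
q3 | __[_]aab   read _ → write _, move R, go to q0
q0 | ___[a]ab   read a → write a, move R, go to q2
q2 | ___a[a]b   read a → write _, move L, go to q0
q0 | ___[a]_b   read a → write a, move R, go to q2
q2 | ___a[_]b   read _ → write b, move L, go to q1
q1 | ___[a]bb
After 18 steps: state q1, head at 2, tape abb.

state q1, head at 2, tape abb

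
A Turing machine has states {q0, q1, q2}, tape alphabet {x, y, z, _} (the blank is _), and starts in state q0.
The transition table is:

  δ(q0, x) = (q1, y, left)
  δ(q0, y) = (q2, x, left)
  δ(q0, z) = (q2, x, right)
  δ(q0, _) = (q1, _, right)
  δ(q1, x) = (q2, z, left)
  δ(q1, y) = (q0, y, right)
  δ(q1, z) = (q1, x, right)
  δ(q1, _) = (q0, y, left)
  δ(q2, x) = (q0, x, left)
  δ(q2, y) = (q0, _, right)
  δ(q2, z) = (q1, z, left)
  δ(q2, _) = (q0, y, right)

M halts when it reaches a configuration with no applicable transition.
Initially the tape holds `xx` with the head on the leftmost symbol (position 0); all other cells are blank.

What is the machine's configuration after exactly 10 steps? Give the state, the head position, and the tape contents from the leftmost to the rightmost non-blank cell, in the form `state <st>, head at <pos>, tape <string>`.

q0 | __[x]x   read x → write y, move left, go to q1
q1 | _[_]yx   read _ → write y, move left, go to q0
q0 | [_]yyx   read _ → write _, move right, go to q1
q1 | _[y]yx   read y → write y, move right, go to q0
q0 | _y[y]x   read y → write x, move left, go to q2
q2 | _[y]xx   read y → write _, move right, go to q0
q0 | __[x]x   read x → write y, move left, go to q1
q1 | _[_]yx   read _ → write y, move left, go to q0
q0 | [_]yyx   read _ → write _, move right, go to q1
q1 | _[y]yx   read y → write y, move right, go to q0
q0 | _y[y]x
After 10 steps: state q0, head at 0, tape yyx.

state q0, head at 0, tape yyx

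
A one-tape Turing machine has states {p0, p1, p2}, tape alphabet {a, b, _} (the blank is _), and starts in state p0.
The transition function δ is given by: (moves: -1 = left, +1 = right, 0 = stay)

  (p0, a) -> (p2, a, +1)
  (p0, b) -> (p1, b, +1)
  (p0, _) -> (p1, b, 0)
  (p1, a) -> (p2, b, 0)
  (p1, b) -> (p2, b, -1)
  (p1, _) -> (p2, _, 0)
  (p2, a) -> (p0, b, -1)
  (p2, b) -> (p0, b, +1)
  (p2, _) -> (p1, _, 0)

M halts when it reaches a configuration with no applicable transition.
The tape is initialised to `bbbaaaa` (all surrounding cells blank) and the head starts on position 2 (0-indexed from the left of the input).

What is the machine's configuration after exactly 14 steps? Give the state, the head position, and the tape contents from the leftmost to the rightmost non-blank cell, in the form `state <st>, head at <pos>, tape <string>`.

state=p0 head=2 tape=bb[b]aaaa_   (p0,b)→(p1,b,+1)
state=p1 head=3 tape=bbb[a]aaa_   (p1,a)→(p2,b,0)
state=p2 head=3 tape=bbb[b]aaa_   (p2,b)→(p0,b,+1)
state=p0 head=4 tape=bbbb[a]aa_   (p0,a)→(p2,a,+1)
state=p2 head=5 tape=bbbba[a]a_   (p2,a)→(p0,b,-1)
state=p0 head=4 tape=bbbb[a]ba_   (p0,a)→(p2,a,+1)
state=p2 head=5 tape=bbbba[b]a_   (p2,b)→(p0,b,+1)
state=p0 head=6 tape=bbbbab[a]_   (p0,a)→(p2,a,+1)
state=p2 head=7 tape=bbbbaba[_]   (p2,_)→(p1,_,0)
state=p1 head=7 tape=bbbbaba[_]   (p1,_)→(p2,_,0)
state=p2 head=7 tape=bbbbaba[_]   (p2,_)→(p1,_,0)
state=p1 head=7 tape=bbbbaba[_]   (p1,_)→(p2,_,0)
state=p2 head=7 tape=bbbbaba[_]   (p2,_)→(p1,_,0)
state=p1 head=7 tape=bbbbaba[_]   (p1,_)→(p2,_,0)
state=p2 head=7 tape=bbbbaba[_]
After 14 steps: state p2, head at 7, tape bbbbaba.

state p2, head at 7, tape bbbbaba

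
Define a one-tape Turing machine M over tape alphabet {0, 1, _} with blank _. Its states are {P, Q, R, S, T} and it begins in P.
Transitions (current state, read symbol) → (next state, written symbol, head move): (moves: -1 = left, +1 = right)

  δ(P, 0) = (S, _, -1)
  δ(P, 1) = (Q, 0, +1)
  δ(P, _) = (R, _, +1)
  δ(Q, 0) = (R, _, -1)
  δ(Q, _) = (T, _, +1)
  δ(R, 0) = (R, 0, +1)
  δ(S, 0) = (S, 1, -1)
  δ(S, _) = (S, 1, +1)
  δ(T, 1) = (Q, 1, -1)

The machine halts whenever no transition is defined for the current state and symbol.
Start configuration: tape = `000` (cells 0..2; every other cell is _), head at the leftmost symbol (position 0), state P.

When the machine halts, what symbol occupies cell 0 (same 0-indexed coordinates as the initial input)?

1

P | _[0]00   read 0 → write _, move -1, go to S
S | [_]_00   read _ → write 1, move +1, go to S
S | 1[_]00   read _ → write 1, move +1, go to S
S | 11[0]0   read 0 → write 1, move -1, go to S
S | 1[1]10
Cell 0 holds 1 when M halts.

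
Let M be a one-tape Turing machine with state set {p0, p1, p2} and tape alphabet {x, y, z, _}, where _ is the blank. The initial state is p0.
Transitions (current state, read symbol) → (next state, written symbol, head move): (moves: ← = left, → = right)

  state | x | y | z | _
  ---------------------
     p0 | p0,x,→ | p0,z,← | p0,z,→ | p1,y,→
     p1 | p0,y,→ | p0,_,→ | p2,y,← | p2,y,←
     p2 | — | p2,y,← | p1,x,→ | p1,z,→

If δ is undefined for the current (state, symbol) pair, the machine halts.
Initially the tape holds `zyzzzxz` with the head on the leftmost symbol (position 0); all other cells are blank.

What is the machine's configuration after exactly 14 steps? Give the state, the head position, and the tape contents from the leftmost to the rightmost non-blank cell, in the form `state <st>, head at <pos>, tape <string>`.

state p0, head at 8, tape zzzzzxx_y

p0 | [z]yzzzxz__   read z → write z, move →, go to p0
p0 | z[y]zzzxz__   read y → write z, move ←, go to p0
p0 | [z]zzzzxz__   read z → write z, move →, go to p0
p0 | z[z]zzzxz__   read z → write z, move →, go to p0
p0 | zz[z]zzxz__   read z → write z, move →, go to p0
p0 | zzz[z]zxz__   read z → write z, move →, go to p0
p0 | zzzz[z]xz__   read z → write z, move →, go to p0
p0 | zzzzz[x]z__   read x → write x, move →, go to p0
p0 | zzzzzx[z]__   read z → write z, move →, go to p0
p0 | zzzzzxz[_]_   read _ → write y, move →, go to p1
p1 | zzzzzxzy[_]   read _ → write y, move ←, go to p2
p2 | zzzzzxz[y]y   read y → write y, move ←, go to p2
p2 | zzzzzx[z]yy   read z → write x, move →, go to p1
p1 | zzzzzxx[y]y   read y → write _, move →, go to p0
p0 | zzzzzxx_[y]
After 14 steps: state p0, head at 8, tape zzzzzxx_y.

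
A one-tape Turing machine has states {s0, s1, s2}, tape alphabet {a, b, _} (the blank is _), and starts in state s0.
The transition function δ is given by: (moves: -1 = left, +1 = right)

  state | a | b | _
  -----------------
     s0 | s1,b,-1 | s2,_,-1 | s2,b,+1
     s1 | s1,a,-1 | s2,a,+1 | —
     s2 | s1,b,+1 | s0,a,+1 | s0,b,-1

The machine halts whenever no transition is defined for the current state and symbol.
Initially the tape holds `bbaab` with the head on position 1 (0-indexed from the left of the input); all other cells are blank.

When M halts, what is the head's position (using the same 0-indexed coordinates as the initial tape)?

5

s0 | b[b]aab_   read b → write _, move -1, go to s2
s2 | [b]_aab_   read b → write a, move +1, go to s0
s0 | a[_]aab_   read _ → write b, move +1, go to s2
s2 | ab[a]ab_   read a → write b, move +1, go to s1
s1 | abb[a]b_   read a → write a, move -1, go to s1
s1 | ab[b]ab_   read b → write a, move +1, go to s2
s2 | aba[a]b_   read a → write b, move +1, go to s1
s1 | abab[b]_   read b → write a, move +1, go to s2
s2 | ababa[_]   read _ → write b, move -1, go to s0
s0 | abab[a]b   read a → write b, move -1, go to s1
s1 | aba[b]bb   read b → write a, move +1, go to s2
s2 | abaa[b]b   read b → write a, move +1, go to s0
s0 | abaaa[b]   read b → write _, move -1, go to s2
s2 | abaa[a]_   read a → write b, move +1, go to s1
s1 | abaab[_]
At halt the head is at cell 5.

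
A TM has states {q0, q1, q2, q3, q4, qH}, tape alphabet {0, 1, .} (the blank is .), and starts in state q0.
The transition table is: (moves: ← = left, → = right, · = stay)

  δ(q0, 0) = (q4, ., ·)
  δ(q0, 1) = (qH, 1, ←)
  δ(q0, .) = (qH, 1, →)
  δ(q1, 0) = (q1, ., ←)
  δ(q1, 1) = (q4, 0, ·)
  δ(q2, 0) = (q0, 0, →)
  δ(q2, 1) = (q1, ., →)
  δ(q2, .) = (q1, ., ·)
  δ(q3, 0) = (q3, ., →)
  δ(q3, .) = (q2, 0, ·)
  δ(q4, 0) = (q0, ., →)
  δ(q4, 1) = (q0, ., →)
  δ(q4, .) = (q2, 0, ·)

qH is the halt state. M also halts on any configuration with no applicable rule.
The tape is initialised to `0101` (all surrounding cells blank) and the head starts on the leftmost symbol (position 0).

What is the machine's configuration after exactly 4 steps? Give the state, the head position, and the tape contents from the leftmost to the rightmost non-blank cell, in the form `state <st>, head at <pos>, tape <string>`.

q0 | [0]101   read 0 → write ., move ·, go to q4
q4 | [.]101   read . → write 0, move ·, go to q2
q2 | [0]101   read 0 → write 0, move →, go to q0
q0 | 0[1]01   read 1 → write 1, move ←, go to qH
qH | [0]101
After 4 steps: state qH, head at 0, tape 0101.

state qH, head at 0, tape 0101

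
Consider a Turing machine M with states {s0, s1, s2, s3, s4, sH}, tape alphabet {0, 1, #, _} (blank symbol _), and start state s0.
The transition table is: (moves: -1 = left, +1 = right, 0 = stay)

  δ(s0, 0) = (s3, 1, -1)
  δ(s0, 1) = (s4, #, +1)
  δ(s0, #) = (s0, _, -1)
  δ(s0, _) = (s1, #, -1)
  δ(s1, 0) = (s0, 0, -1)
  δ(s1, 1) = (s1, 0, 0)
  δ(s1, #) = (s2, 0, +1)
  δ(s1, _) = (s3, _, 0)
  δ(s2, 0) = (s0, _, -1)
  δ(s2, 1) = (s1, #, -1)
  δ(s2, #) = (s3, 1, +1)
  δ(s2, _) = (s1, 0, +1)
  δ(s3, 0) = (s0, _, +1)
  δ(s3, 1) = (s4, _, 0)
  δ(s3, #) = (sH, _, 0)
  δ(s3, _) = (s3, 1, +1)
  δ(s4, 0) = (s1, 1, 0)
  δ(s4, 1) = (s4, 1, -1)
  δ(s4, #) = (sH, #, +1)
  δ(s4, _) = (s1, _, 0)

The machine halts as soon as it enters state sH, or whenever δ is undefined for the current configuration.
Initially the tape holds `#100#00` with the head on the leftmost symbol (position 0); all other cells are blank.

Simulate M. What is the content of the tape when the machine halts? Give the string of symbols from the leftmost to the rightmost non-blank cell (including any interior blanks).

s0 | __[#]100#00   read # → write _, move -1, go to s0
s0 | _[_]_100#00   read _ → write #, move -1, go to s1
s1 | [_]#_100#00   read _ → write _, move 0, go to s3
s3 | [_]#_100#00   read _ → write 1, move +1, go to s3
s3 | 1[#]_100#00   read # → write _, move 0, go to sH
sH | 1[_]_100#00
The non-blank tape span at halt is 1__100#00.

1__100#00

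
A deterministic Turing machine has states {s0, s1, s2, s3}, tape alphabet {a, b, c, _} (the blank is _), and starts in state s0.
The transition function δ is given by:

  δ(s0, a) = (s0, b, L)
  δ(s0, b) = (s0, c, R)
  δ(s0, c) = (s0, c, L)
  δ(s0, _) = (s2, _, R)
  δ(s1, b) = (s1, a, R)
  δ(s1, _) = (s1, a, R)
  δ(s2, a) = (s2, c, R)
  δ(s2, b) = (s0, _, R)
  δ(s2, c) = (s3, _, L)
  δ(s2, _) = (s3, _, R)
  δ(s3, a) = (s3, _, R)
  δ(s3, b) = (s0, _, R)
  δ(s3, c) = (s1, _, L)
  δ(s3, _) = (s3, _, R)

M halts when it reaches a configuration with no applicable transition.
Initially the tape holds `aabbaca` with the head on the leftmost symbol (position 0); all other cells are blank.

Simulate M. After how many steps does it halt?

state=s0 head=0 tape=_[a]abbaca   (s0,a)→(s0,b,L)
state=s0 head=-1 tape=[_]babbaca   (s0,_)→(s2,_,R)
state=s2 head=0 tape=_[b]abbaca   (s2,b)→(s0,_,R)
state=s0 head=1 tape=__[a]bbaca   (s0,a)→(s0,b,L)
state=s0 head=0 tape=_[_]bbbaca   (s0,_)→(s2,_,R)
state=s2 head=1 tape=__[b]bbaca   (s2,b)→(s0,_,R)
state=s0 head=2 tape=___[b]baca   (s0,b)→(s0,c,R)
state=s0 head=3 tape=___c[b]aca   (s0,b)→(s0,c,R)
state=s0 head=4 tape=___cc[a]ca   (s0,a)→(s0,b,L)
state=s0 head=3 tape=___c[c]bca   (s0,c)→(s0,c,L)
state=s0 head=2 tape=___[c]cbca   (s0,c)→(s0,c,L)
state=s0 head=1 tape=__[_]ccbca   (s0,_)→(s2,_,R)
state=s2 head=2 tape=___[c]cbca   (s2,c)→(s3,_,L)
state=s3 head=1 tape=__[_]_cbca   (s3,_)→(s3,_,R)
state=s3 head=2 tape=___[_]cbca   (s3,_)→(s3,_,R)
state=s3 head=3 tape=____[c]bca   (s3,c)→(s1,_,L)
state=s1 head=2 tape=___[_]_bca   (s1,_)→(s1,a,R)
state=s1 head=3 tape=___a[_]bca   (s1,_)→(s1,a,R)
state=s1 head=4 tape=___aa[b]ca   (s1,b)→(s1,a,R)
state=s1 head=5 tape=___aaa[c]a
M halts after 19 transitions.

19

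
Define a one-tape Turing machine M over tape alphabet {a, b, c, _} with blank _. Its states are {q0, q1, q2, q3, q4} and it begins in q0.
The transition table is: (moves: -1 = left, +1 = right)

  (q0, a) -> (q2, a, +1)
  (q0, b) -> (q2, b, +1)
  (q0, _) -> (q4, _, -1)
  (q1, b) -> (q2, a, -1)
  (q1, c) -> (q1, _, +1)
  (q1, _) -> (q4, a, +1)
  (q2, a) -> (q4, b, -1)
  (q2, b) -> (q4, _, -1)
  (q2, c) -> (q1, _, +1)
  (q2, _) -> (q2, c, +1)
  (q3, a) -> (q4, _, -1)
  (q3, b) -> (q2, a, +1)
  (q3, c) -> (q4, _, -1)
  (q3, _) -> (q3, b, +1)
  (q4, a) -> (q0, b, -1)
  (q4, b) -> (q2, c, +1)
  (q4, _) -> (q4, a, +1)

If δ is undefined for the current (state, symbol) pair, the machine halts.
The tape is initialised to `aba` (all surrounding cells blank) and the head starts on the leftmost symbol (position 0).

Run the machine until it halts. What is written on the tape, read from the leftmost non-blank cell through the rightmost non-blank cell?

aaccb

state=q0 head=0 tape=__[a]ba   (q0,a)→(q2,a,+1)
state=q2 head=1 tape=__a[b]a   (q2,b)→(q4,_,-1)
state=q4 head=0 tape=__[a]_a   (q4,a)→(q0,b,-1)
state=q0 head=-1 tape=_[_]b_a   (q0,_)→(q4,_,-1)
state=q4 head=-2 tape=[_]_b_a   (q4,_)→(q4,a,+1)
state=q4 head=-1 tape=a[_]b_a   (q4,_)→(q4,a,+1)
state=q4 head=0 tape=aa[b]_a   (q4,b)→(q2,c,+1)
state=q2 head=1 tape=aac[_]a   (q2,_)→(q2,c,+1)
state=q2 head=2 tape=aacc[a]   (q2,a)→(q4,b,-1)
state=q4 head=1 tape=aac[c]b
The non-blank tape span at halt is aaccb.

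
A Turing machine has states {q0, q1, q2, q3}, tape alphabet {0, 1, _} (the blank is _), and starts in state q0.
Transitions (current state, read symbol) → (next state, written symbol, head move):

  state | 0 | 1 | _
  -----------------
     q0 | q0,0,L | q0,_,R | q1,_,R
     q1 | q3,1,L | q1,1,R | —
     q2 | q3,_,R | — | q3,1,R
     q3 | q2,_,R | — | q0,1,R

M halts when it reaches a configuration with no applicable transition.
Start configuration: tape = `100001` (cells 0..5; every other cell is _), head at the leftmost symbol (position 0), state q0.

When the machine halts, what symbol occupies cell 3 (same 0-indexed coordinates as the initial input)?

1

q0 | [1]00001__   read 1 → write _, move R, go to q0
q0 | _[0]0001__   read 0 → write 0, move L, go to q0
q0 | [_]00001__   read _ → write _, move R, go to q1
q1 | _[0]0001__   read 0 → write 1, move L, go to q3
q3 | [_]10001__   read _ → write 1, move R, go to q0
q0 | 1[1]0001__   read 1 → write _, move R, go to q0
q0 | 1_[0]001__   read 0 → write 0, move L, go to q0
q0 | 1[_]0001__   read _ → write _, move R, go to q1
q1 | 1_[0]001__   read 0 → write 1, move L, go to q3
q3 | 1[_]1001__   read _ → write 1, move R, go to q0
q0 | 11[1]001__   read 1 → write _, move R, go to q0
q0 | 11_[0]01__   read 0 → write 0, move L, go to q0
q0 | 11[_]001__   read _ → write _, move R, go to q1
q1 | 11_[0]01__   read 0 → write 1, move L, go to q3
q3 | 11[_]101__   read _ → write 1, move R, go to q0
q0 | 111[1]01__   read 1 → write _, move R, go to q0
q0 | 111_[0]1__   read 0 → write 0, move L, go to q0
q0 | 111[_]01__   read _ → write _, move R, go to q1
q1 | 111_[0]1__   read 0 → write 1, move L, go to q3
q3 | 111[_]11__   read _ → write 1, move R, go to q0
q0 | 1111[1]1__   read 1 → write _, move R, go to q0
q0 | 1111_[1]__   read 1 → write _, move R, go to q0
q0 | 1111__[_]_   read _ → write _, move R, go to q1
q1 | 1111___[_]
Cell 3 holds 1 when M halts.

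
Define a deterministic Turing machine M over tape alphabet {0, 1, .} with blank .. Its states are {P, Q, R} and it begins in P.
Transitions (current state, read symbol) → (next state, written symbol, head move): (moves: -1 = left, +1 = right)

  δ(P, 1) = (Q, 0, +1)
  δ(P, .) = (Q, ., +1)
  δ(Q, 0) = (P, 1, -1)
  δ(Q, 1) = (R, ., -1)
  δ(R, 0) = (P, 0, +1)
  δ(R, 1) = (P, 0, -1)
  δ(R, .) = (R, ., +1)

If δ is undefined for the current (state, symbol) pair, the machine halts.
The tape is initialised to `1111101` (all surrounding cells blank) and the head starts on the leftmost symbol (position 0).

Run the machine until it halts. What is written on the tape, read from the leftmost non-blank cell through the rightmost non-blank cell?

0....00

state=P head=0 tape=[1]111101.   (P,1)→(Q,0,+1)
state=Q head=1 tape=0[1]11101.   (Q,1)→(R,.,-1)
state=R head=0 tape=[0].11101.   (R,0)→(P,0,+1)
state=P head=1 tape=0[.]11101.   (P,.)→(Q,.,+1)
state=Q head=2 tape=0.[1]1101.   (Q,1)→(R,.,-1)
state=R head=1 tape=0[.].1101.   (R,.)→(R,.,+1)
state=R head=2 tape=0.[.]1101.   (R,.)→(R,.,+1)
state=R head=3 tape=0..[1]101.   (R,1)→(P,0,-1)
state=P head=2 tape=0.[.]0101.   (P,.)→(Q,.,+1)
state=Q head=3 tape=0..[0]101.   (Q,0)→(P,1,-1)
state=P head=2 tape=0.[.]1101.   (P,.)→(Q,.,+1)
state=Q head=3 tape=0..[1]101.   (Q,1)→(R,.,-1)
state=R head=2 tape=0.[.].101.   (R,.)→(R,.,+1)
state=R head=3 tape=0..[.]101.   (R,.)→(R,.,+1)
state=R head=4 tape=0...[1]01.   (R,1)→(P,0,-1)
state=P head=3 tape=0..[.]001.   (P,.)→(Q,.,+1)
state=Q head=4 tape=0...[0]01.   (Q,0)→(P,1,-1)
state=P head=3 tape=0..[.]101.   (P,.)→(Q,.,+1)
state=Q head=4 tape=0...[1]01.   (Q,1)→(R,.,-1)
state=R head=3 tape=0..[.].01.   (R,.)→(R,.,+1)
state=R head=4 tape=0...[.]01.   (R,.)→(R,.,+1)
state=R head=5 tape=0....[0]1.   (R,0)→(P,0,+1)
state=P head=6 tape=0....0[1].   (P,1)→(Q,0,+1)
state=Q head=7 tape=0....00[.]
The non-blank tape span at halt is 0....00.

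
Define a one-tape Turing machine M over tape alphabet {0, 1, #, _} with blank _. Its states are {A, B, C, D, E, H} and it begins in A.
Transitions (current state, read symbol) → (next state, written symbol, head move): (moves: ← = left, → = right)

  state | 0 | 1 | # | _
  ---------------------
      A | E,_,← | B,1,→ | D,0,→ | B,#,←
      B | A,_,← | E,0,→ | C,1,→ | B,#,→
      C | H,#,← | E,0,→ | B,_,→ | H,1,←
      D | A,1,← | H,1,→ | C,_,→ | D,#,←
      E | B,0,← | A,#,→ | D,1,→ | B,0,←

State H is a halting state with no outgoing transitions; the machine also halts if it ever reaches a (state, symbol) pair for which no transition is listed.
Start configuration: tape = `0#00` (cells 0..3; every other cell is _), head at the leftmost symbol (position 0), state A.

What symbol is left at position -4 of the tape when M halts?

#

state=A head=0 tape=____[0]#00   (A,0)→(E,_,←)
state=E head=-1 tape=___[_]_#00   (E,_)→(B,0,←)
state=B head=-2 tape=__[_]0_#00   (B,_)→(B,#,→)
state=B head=-1 tape=__#[0]_#00   (B,0)→(A,_,←)
state=A head=-2 tape=__[#]__#00   (A,#)→(D,0,→)
state=D head=-1 tape=__0[_]_#00   (D,_)→(D,#,←)
state=D head=-2 tape=__[0]#_#00   (D,0)→(A,1,←)
state=A head=-3 tape=_[_]1#_#00   (A,_)→(B,#,←)
state=B head=-4 tape=[_]#1#_#00   (B,_)→(B,#,→)
state=B head=-3 tape=#[#]1#_#00   (B,#)→(C,1,→)
state=C head=-2 tape=#1[1]#_#00   (C,1)→(E,0,→)
state=E head=-1 tape=#10[#]_#00   (E,#)→(D,1,→)
state=D head=0 tape=#101[_]#00   (D,_)→(D,#,←)
state=D head=-1 tape=#10[1]##00   (D,1)→(H,1,→)
state=H head=0 tape=#101[#]#00
Cell -4 holds # when M halts.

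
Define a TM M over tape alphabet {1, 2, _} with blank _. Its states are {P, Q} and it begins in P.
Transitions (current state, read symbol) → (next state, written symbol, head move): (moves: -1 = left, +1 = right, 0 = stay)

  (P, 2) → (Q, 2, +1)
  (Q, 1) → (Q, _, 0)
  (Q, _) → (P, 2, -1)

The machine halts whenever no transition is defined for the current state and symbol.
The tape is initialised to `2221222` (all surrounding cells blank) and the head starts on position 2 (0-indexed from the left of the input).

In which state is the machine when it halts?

Q

state=P head=2 tape=22[2]1222   (P,2)→(Q,2,+1)
state=Q head=3 tape=222[1]222   (Q,1)→(Q,_,0)
state=Q head=3 tape=222[_]222   (Q,_)→(P,2,-1)
state=P head=2 tape=22[2]2222   (P,2)→(Q,2,+1)
state=Q head=3 tape=222[2]222
No transition is defined for (Q, 2); M halts in state Q.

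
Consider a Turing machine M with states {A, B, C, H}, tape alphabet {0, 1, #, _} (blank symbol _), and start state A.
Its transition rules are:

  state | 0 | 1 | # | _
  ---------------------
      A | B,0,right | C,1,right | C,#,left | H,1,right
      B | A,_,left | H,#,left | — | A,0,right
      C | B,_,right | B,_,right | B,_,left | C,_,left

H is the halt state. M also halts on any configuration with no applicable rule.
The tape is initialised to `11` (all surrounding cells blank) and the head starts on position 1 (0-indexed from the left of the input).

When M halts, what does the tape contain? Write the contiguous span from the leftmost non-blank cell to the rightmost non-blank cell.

1_01

A | 1[1]___   read 1 → write 1, move right, go to C
C | 11[_]__   read _ → write _, move left, go to C
C | 1[1]___   read 1 → write _, move right, go to B
B | 1_[_]__   read _ → write 0, move right, go to A
A | 1_0[_]_   read _ → write 1, move right, go to H
H | 1_01[_]
The non-blank tape span at halt is 1_01.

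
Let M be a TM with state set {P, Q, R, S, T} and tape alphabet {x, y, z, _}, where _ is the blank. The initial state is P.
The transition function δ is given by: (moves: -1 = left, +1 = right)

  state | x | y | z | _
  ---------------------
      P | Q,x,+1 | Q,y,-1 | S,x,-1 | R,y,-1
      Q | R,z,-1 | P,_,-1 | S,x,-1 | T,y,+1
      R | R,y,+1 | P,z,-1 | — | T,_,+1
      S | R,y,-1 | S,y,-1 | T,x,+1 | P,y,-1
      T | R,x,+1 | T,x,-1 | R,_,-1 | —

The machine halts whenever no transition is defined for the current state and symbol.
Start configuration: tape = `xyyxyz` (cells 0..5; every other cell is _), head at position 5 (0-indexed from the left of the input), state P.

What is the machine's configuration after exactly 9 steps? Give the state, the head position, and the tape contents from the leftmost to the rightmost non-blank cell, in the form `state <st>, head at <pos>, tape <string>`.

state T, head at 0, tape yzyyx

P | _xyyxy[z]   read z → write x, move -1, go to S
S | _xyyx[y]x   read y → write y, move -1, go to S
S | _xyy[x]yx   read x → write y, move -1, go to R
R | _xy[y]yyx   read y → write z, move -1, go to P
P | _x[y]zyyx   read y → write y, move -1, go to Q
Q | _[x]yzyyx   read x → write z, move -1, go to R
R | [_]zyzyyx   read _ → write _, move +1, go to T
T | _[z]yzyyx   read z → write _, move -1, go to R
R | [_]_yzyyx   read _ → write _, move +1, go to T
T | _[_]yzyyx
After 9 steps: state T, head at 0, tape yzyyx.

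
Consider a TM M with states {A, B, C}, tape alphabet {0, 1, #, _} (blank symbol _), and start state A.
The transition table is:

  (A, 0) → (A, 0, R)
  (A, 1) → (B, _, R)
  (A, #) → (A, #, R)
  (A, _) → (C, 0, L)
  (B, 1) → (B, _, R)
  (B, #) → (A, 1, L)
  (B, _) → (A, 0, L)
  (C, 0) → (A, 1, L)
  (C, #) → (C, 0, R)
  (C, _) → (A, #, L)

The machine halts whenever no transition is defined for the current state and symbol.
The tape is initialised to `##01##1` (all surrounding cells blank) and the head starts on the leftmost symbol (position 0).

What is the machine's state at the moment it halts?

state=A head=0 tape=[#]#01##1   (A,#)→(A,#,R)
state=A head=1 tape=#[#]01##1   (A,#)→(A,#,R)
state=A head=2 tape=##[0]1##1   (A,0)→(A,0,R)
state=A head=3 tape=##0[1]##1   (A,1)→(B,_,R)
state=B head=4 tape=##0_[#]#1   (B,#)→(A,1,L)
state=A head=3 tape=##0[_]1#1   (A,_)→(C,0,L)
state=C head=2 tape=##[0]01#1   (C,0)→(A,1,L)
state=A head=1 tape=#[#]101#1   (A,#)→(A,#,R)
state=A head=2 tape=##[1]01#1   (A,1)→(B,_,R)
state=B head=3 tape=##_[0]1#1
No transition is defined for (B, 0); M halts in state B.

B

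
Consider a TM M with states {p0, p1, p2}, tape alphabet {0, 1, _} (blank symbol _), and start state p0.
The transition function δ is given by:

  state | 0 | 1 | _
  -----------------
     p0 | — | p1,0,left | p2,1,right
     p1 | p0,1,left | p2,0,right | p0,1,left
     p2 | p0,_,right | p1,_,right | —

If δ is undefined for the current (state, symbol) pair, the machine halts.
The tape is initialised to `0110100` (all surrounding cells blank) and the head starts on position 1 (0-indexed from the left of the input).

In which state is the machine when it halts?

p0

state=p0 head=1 tape=_0[1]10100   (p0,1)→(p1,0,left)
state=p1 head=0 tape=_[0]010100   (p1,0)→(p0,1,left)
state=p0 head=-1 tape=[_]1010100   (p0,_)→(p2,1,right)
state=p2 head=0 tape=1[1]010100   (p2,1)→(p1,_,right)
state=p1 head=1 tape=1_[0]10100   (p1,0)→(p0,1,left)
state=p0 head=0 tape=1[_]110100   (p0,_)→(p2,1,right)
state=p2 head=1 tape=11[1]10100   (p2,1)→(p1,_,right)
state=p1 head=2 tape=11_[1]0100   (p1,1)→(p2,0,right)
state=p2 head=3 tape=11_0[0]100   (p2,0)→(p0,_,right)
state=p0 head=4 tape=11_0_[1]00   (p0,1)→(p1,0,left)
state=p1 head=3 tape=11_0[_]000   (p1,_)→(p0,1,left)
state=p0 head=2 tape=11_[0]1000
No transition is defined for (p0, 0); M halts in state p0.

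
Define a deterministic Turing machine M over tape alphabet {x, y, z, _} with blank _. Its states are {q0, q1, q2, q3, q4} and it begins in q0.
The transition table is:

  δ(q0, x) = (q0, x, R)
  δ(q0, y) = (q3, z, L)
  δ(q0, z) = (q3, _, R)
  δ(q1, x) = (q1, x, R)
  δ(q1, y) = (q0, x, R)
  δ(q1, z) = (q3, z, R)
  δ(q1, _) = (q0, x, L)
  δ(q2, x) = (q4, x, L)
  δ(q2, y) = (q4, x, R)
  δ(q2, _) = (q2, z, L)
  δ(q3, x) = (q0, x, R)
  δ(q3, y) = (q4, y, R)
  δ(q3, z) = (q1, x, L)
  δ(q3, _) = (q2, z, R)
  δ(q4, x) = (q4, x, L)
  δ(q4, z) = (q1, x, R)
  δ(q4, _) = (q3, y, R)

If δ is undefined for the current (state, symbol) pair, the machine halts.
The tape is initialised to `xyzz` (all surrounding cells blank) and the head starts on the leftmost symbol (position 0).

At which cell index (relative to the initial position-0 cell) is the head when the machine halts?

q0 | [x]yzz__   read x → write x, move R, go to q0
q0 | x[y]zz__   read y → write z, move L, go to q3
q3 | [x]zzz__   read x → write x, move R, go to q0
q0 | x[z]zz__   read z → write _, move R, go to q3
q3 | x_[z]z__   read z → write x, move L, go to q1
q1 | x[_]xz__   read _ → write x, move L, go to q0
q0 | [x]xxz__   read x → write x, move R, go to q0
q0 | x[x]xz__   read x → write x, move R, go to q0
q0 | xx[x]z__   read x → write x, move R, go to q0
q0 | xxx[z]__   read z → write _, move R, go to q3
q3 | xxx_[_]_   read _ → write z, move R, go to q2
q2 | xxx_z[_]   read _ → write z, move L, go to q2
q2 | xxx_[z]z
At halt the head is at cell 4.

4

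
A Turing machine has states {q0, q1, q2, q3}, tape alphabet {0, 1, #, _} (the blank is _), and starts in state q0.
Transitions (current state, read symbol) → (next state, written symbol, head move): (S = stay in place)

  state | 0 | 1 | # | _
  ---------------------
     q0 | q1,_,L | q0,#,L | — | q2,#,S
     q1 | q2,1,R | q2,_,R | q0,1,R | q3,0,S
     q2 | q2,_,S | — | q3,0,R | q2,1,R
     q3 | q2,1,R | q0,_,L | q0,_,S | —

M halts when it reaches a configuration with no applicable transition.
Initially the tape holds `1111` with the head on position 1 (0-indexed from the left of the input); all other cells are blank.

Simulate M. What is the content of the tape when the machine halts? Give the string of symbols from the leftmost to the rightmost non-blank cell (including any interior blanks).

state=q0 head=1 tape=_1[1]11   (q0,1)→(q0,#,L)
state=q0 head=0 tape=_[1]#11   (q0,1)→(q0,#,L)
state=q0 head=-1 tape=[_]##11   (q0,_)→(q2,#,S)
state=q2 head=-1 tape=[#]##11   (q2,#)→(q3,0,R)
state=q3 head=0 tape=0[#]#11   (q3,#)→(q0,_,S)
state=q0 head=0 tape=0[_]#11   (q0,_)→(q2,#,S)
state=q2 head=0 tape=0[#]#11   (q2,#)→(q3,0,R)
state=q3 head=1 tape=00[#]11   (q3,#)→(q0,_,S)
state=q0 head=1 tape=00[_]11   (q0,_)→(q2,#,S)
state=q2 head=1 tape=00[#]11   (q2,#)→(q3,0,R)
state=q3 head=2 tape=000[1]1   (q3,1)→(q0,_,L)
state=q0 head=1 tape=00[0]_1   (q0,0)→(q1,_,L)
state=q1 head=0 tape=0[0]__1   (q1,0)→(q2,1,R)
state=q2 head=1 tape=01[_]_1   (q2,_)→(q2,1,R)
state=q2 head=2 tape=011[_]1   (q2,_)→(q2,1,R)
state=q2 head=3 tape=0111[1]
The non-blank tape span at halt is 01111.

01111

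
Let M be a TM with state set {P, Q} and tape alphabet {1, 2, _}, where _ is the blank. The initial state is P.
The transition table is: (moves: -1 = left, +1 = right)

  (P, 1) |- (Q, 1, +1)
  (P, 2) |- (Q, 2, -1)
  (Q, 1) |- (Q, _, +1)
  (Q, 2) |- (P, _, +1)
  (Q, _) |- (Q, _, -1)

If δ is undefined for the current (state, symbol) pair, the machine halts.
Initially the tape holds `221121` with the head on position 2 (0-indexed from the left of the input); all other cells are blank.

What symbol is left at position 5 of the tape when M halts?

P | 22[1]121_   read 1 → write 1, move +1, go to Q
Q | 221[1]21_   read 1 → write _, move +1, go to Q
Q | 221_[2]1_   read 2 → write _, move +1, go to P
P | 221__[1]_   read 1 → write 1, move +1, go to Q
Q | 221__1[_]   read _ → write _, move -1, go to Q
Q | 221__[1]_   read 1 → write _, move +1, go to Q
Q | 221___[_]   read _ → write _, move -1, go to Q
Q | 221__[_]_   read _ → write _, move -1, go to Q
Q | 221_[_]__   read _ → write _, move -1, go to Q
Q | 221[_]___   read _ → write _, move -1, go to Q
Q | 22[1]____   read 1 → write _, move +1, go to Q
Q | 22_[_]___   read _ → write _, move -1, go to Q
Q | 22[_]____   read _ → write _, move -1, go to Q
Q | 2[2]_____   read 2 → write _, move +1, go to P
P | 2_[_]____
Cell 5 holds _ when M halts.

_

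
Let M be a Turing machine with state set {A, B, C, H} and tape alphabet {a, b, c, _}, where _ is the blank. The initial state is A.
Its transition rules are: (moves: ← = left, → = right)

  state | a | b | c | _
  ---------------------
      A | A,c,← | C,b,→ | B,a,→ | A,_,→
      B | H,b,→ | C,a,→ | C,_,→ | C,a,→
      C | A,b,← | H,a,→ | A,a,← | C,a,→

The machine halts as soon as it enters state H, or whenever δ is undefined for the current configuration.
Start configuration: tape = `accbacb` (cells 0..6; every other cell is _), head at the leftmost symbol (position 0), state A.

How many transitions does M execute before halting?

state=A head=0 tape=_[a]ccbacb   (A,a)→(A,c,←)
state=A head=-1 tape=[_]cccbacb   (A,_)→(A,_,→)
state=A head=0 tape=_[c]ccbacb   (A,c)→(B,a,→)
state=B head=1 tape=_a[c]cbacb   (B,c)→(C,_,→)
state=C head=2 tape=_a_[c]bacb   (C,c)→(A,a,←)
state=A head=1 tape=_a[_]abacb   (A,_)→(A,_,→)
state=A head=2 tape=_a_[a]bacb   (A,a)→(A,c,←)
state=A head=1 tape=_a[_]cbacb   (A,_)→(A,_,→)
state=A head=2 tape=_a_[c]bacb   (A,c)→(B,a,→)
state=B head=3 tape=_a_a[b]acb   (B,b)→(C,a,→)
state=C head=4 tape=_a_aa[a]cb   (C,a)→(A,b,←)
state=A head=3 tape=_a_a[a]bcb   (A,a)→(A,c,←)
state=A head=2 tape=_a_[a]cbcb   (A,a)→(A,c,←)
state=A head=1 tape=_a[_]ccbcb   (A,_)→(A,_,→)
state=A head=2 tape=_a_[c]cbcb   (A,c)→(B,a,→)
state=B head=3 tape=_a_a[c]bcb   (B,c)→(C,_,→)
state=C head=4 tape=_a_a_[b]cb   (C,b)→(H,a,→)
state=H head=5 tape=_a_a_a[c]b
M halts after 17 transitions.

17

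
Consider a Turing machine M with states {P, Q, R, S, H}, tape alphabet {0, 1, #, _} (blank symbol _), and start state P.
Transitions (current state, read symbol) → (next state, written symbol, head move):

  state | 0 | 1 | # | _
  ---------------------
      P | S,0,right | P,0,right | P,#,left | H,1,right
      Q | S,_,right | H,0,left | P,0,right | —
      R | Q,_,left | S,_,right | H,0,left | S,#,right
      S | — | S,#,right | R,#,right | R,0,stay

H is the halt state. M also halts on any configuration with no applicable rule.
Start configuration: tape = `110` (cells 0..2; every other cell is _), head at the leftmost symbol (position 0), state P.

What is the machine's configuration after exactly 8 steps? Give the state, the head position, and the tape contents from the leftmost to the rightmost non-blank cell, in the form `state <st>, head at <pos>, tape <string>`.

state Q, head at 2, tape 00

P | [1]10_   read 1 → write 0, move right, go to P
P | 0[1]0_   read 1 → write 0, move right, go to P
P | 00[0]_   read 0 → write 0, move right, go to S
S | 000[_]   read _ → write 0, move stay, go to R
R | 000[0]   read 0 → write _, move left, go to Q
Q | 00[0]_   read 0 → write _, move right, go to S
S | 00_[_]   read _ → write 0, move stay, go to R
R | 00_[0]   read 0 → write _, move left, go to Q
Q | 00[_]_
After 8 steps: state Q, head at 2, tape 00.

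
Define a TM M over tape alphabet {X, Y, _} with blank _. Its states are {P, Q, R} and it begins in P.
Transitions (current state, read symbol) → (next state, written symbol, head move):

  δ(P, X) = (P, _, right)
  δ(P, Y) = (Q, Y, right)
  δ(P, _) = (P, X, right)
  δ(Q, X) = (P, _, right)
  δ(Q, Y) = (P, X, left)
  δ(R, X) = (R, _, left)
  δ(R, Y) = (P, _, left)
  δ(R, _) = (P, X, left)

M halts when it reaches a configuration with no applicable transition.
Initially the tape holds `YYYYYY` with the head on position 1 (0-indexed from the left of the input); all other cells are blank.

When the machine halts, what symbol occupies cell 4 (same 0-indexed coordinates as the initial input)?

state=P head=1 tape=Y[Y]YYYY_   (P,Y)→(Q,Y,right)
state=Q head=2 tape=YY[Y]YYY_   (Q,Y)→(P,X,left)
state=P head=1 tape=Y[Y]XYYY_   (P,Y)→(Q,Y,right)
state=Q head=2 tape=YY[X]YYY_   (Q,X)→(P,_,right)
state=P head=3 tape=YY_[Y]YY_   (P,Y)→(Q,Y,right)
state=Q head=4 tape=YY_Y[Y]Y_   (Q,Y)→(P,X,left)
state=P head=3 tape=YY_[Y]XY_   (P,Y)→(Q,Y,right)
state=Q head=4 tape=YY_Y[X]Y_   (Q,X)→(P,_,right)
state=P head=5 tape=YY_Y_[Y]_   (P,Y)→(Q,Y,right)
state=Q head=6 tape=YY_Y_Y[_]
Cell 4 holds _ when M halts.

_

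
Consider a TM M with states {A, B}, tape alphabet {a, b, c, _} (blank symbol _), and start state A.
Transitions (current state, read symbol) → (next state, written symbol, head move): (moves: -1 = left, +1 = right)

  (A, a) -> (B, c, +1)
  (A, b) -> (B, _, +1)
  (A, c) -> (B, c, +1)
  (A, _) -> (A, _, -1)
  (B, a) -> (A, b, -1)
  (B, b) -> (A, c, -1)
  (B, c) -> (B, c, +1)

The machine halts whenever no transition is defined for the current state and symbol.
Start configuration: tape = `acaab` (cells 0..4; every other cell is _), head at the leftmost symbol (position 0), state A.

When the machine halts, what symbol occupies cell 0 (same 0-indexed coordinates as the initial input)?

A | [a]caab_   read a → write c, move +1, go to B
B | c[c]aab_   read c → write c, move +1, go to B
B | cc[a]ab_   read a → write b, move -1, go to A
A | c[c]bab_   read c → write c, move +1, go to B
B | cc[b]ab_   read b → write c, move -1, go to A
A | c[c]cab_   read c → write c, move +1, go to B
B | cc[c]ab_   read c → write c, move +1, go to B
B | ccc[a]b_   read a → write b, move -1, go to A
A | cc[c]bb_   read c → write c, move +1, go to B
B | ccc[b]b_   read b → write c, move -1, go to A
A | cc[c]cb_   read c → write c, move +1, go to B
B | ccc[c]b_   read c → write c, move +1, go to B
B | cccc[b]_   read b → write c, move -1, go to A
A | ccc[c]c_   read c → write c, move +1, go to B
B | cccc[c]_   read c → write c, move +1, go to B
B | ccccc[_]
Cell 0 holds c when M halts.

c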